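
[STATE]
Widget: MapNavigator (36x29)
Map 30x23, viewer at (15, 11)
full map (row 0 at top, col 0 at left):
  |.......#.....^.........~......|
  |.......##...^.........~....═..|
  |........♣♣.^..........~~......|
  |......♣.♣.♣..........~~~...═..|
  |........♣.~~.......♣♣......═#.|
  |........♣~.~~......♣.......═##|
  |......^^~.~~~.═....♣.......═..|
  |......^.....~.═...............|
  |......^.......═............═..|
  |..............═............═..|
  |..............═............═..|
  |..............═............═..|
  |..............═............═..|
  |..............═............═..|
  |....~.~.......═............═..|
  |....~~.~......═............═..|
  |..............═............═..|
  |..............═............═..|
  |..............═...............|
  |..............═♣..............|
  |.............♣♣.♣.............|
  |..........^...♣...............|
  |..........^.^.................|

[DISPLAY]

                                    
                                    
                                    
   .......#.....^.........~......   
   .......##...^.........~....═..   
   ........♣♣.^..........~~......   
   ......♣.♣.♣..........~~~...═..   
   ........♣.~~.......♣♣......═#.   
   ........♣~.~~......♣.......═##   
   ......^^~.~~~.═....♣.......═..   
   ......^.....~.═...............   
   ......^.......═............═..   
   ..............═............═..   
   ..............═............═..   
   ..............═@...........═..   
   ..............═............═..   
   ..............═............═..   
   ....~.~.......═............═..   
   ....~~.~......═............═..   
   ..............═............═..   
   ..............═............═..   
   ..............═...............   
   ..............═♣..............   
   .............♣♣.♣.............   
   ..........^...♣...............   
   ..........^.^.................   
                                    
                                    
                                    


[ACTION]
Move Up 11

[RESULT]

                                    
                                    
                                    
                                    
                                    
                                    
                                    
                                    
                                    
                                    
                                    
                                    
                                    
                                    
   .......#.....^.@.......~......   
   .......##...^.........~....═..   
   ........♣♣.^..........~~......   
   ......♣.♣.♣..........~~~...═..   
   ........♣.~~.......♣♣......═#.   
   ........♣~.~~......♣.......═##   
   ......^^~.~~~.═....♣.......═..   
   ......^.....~.═...............   
   ......^.......═............═..   
   ..............═............═..   
   ..............═............═..   
   ..............═............═..   
   ..............═............═..   
   ..............═............═..   
   ....~.~.......═............═..   


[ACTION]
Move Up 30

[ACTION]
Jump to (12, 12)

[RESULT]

                                    
                                    
      .......#.....^.........~......
      .......##...^.........~....═..
      ........♣♣.^..........~~......
      ......♣.♣.♣..........~~~...═..
      ........♣.~~.......♣♣......═#.
      ........♣~.~~......♣.......═##
      ......^^~.~~~.═....♣.......═..
      ......^.....~.═...............
      ......^.......═............═..
      ..............═............═..
      ..............═............═..
      ..............═............═..
      ............@.═............═..
      ..............═............═..
      ....~.~.......═............═..
      ....~~.~......═............═..
      ..............═............═..
      ..............═............═..
      ..............═...............
      ..............═♣..............
      .............♣♣.♣.............
      ..........^...♣...............
      ..........^.^.................
                                    
                                    
                                    
                                    


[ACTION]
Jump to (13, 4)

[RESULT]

                                    
                                    
                                    
                                    
                                    
                                    
                                    
                                    
                                    
                                    
     .......#.....^.........~...... 
     .......##...^.........~....═.. 
     ........♣♣.^..........~~...... 
     ......♣.♣.♣..........~~~...═.. 
     ........♣.~~.@.....♣♣......═#. 
     ........♣~.~~......♣.......═## 
     ......^^~.~~~.═....♣.......═.. 
     ......^.....~.═............... 
     ......^.......═............═.. 
     ..............═............═.. 
     ..............═............═.. 
     ..............═............═.. 
     ..............═............═.. 
     ..............═............═.. 
     ....~.~.......═............═.. 
     ....~~.~......═............═.. 
     ..............═............═.. 
     ..............═............═.. 
     ..............═............... 


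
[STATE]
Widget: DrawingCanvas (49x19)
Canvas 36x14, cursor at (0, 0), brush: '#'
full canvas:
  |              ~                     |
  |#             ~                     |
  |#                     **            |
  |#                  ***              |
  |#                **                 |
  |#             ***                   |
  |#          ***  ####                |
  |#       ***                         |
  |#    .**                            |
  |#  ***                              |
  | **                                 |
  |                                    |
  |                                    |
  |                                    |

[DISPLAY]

+             ~                                  
#             ~                                  
#                     **                         
#                  ***                           
#                **                              
#             ***                                
#          ***  ####                             
#       ***                                      
#    .**                                         
#  ***                                           
 **                                              
                                                 
                                                 
                                                 
                                                 
                                                 
                                                 
                                                 
                                                 


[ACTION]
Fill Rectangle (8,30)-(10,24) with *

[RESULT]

+             ~                                  
#             ~                                  
#                     **                         
#                  ***                           
#                **                              
#             ***                                
#          ***  ####                             
#       ***                                      
#    .**                *******                  
#  ***                  *******                  
 **                     *******                  
                                                 
                                                 
                                                 
                                                 
                                                 
                                                 
                                                 
                                                 


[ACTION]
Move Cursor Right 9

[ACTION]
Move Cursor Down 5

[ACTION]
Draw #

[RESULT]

              ~                                  
#             ~                                  
#                     **                         
#                  ***                           
#                **                              
#        #    ***                                
#          ***  ####                             
#       ***                                      
#    .**                *******                  
#  ***                  *******                  
 **                     *******                  
                                                 
                                                 
                                                 
                                                 
                                                 
                                                 
                                                 
                                                 


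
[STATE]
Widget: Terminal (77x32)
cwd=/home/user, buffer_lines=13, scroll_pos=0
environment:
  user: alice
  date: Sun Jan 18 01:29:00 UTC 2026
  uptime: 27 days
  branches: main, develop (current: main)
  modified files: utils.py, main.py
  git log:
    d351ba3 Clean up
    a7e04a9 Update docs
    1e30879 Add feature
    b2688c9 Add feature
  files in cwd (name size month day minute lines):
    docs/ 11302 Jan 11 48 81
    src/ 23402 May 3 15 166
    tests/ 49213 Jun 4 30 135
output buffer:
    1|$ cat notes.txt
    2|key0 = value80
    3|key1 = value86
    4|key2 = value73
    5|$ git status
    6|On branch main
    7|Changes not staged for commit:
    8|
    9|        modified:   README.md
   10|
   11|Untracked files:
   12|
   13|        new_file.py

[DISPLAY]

$ cat notes.txt                                                              
key0 = value80                                                               
key1 = value86                                                               
key2 = value73                                                               
$ git status                                                                 
On branch main                                                               
Changes not staged for commit:                                               
                                                                             
        modified:   README.md                                                
                                                                             
Untracked files:                                                             
                                                                             
        new_file.py                                                          
$ █                                                                          
                                                                             
                                                                             
                                                                             
                                                                             
                                                                             
                                                                             
                                                                             
                                                                             
                                                                             
                                                                             
                                                                             
                                                                             
                                                                             
                                                                             
                                                                             
                                                                             
                                                                             
                                                                             


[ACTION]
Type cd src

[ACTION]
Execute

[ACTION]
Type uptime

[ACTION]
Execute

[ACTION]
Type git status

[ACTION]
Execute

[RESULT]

$ cat notes.txt                                                              
key0 = value80                                                               
key1 = value86                                                               
key2 = value73                                                               
$ git status                                                                 
On branch main                                                               
Changes not staged for commit:                                               
                                                                             
        modified:   README.md                                                
                                                                             
Untracked files:                                                             
                                                                             
        new_file.py                                                          
$ cd src                                                                     
                                                                             
$ uptime                                                                     
 10:00  up 27 days                                                           
$ git status                                                                 
On branch main                                                               
Changes not staged for commit:                                               
                                                                             
        modified:   utils.py                                                 
        modified:   main.py                                                  
$ █                                                                          
                                                                             
                                                                             
                                                                             
                                                                             
                                                                             
                                                                             
                                                                             
                                                                             


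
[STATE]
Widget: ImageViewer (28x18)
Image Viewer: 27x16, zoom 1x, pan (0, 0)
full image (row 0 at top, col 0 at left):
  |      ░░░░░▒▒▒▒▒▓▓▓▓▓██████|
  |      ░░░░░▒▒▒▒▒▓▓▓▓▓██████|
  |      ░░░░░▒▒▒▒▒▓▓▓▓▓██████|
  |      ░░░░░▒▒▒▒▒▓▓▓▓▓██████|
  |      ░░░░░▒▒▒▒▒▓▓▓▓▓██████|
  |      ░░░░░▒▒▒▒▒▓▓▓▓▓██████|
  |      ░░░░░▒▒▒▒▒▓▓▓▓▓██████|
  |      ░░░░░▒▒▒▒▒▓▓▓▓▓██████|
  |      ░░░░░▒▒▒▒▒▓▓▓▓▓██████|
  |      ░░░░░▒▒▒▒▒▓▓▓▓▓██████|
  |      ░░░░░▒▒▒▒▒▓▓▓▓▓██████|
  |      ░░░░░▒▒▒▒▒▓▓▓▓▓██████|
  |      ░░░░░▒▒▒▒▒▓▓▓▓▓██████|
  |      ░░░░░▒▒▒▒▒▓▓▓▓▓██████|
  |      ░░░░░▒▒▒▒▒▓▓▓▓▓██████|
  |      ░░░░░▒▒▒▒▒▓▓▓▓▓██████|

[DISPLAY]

      ░░░░░▒▒▒▒▒▓▓▓▓▓██████ 
      ░░░░░▒▒▒▒▒▓▓▓▓▓██████ 
      ░░░░░▒▒▒▒▒▓▓▓▓▓██████ 
      ░░░░░▒▒▒▒▒▓▓▓▓▓██████ 
      ░░░░░▒▒▒▒▒▓▓▓▓▓██████ 
      ░░░░░▒▒▒▒▒▓▓▓▓▓██████ 
      ░░░░░▒▒▒▒▒▓▓▓▓▓██████ 
      ░░░░░▒▒▒▒▒▓▓▓▓▓██████ 
      ░░░░░▒▒▒▒▒▓▓▓▓▓██████ 
      ░░░░░▒▒▒▒▒▓▓▓▓▓██████ 
      ░░░░░▒▒▒▒▒▓▓▓▓▓██████ 
      ░░░░░▒▒▒▒▒▓▓▓▓▓██████ 
      ░░░░░▒▒▒▒▒▓▓▓▓▓██████ 
      ░░░░░▒▒▒▒▒▓▓▓▓▓██████ 
      ░░░░░▒▒▒▒▒▓▓▓▓▓██████ 
      ░░░░░▒▒▒▒▒▓▓▓▓▓██████ 
                            
                            


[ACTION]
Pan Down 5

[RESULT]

      ░░░░░▒▒▒▒▒▓▓▓▓▓██████ 
      ░░░░░▒▒▒▒▒▓▓▓▓▓██████ 
      ░░░░░▒▒▒▒▒▓▓▓▓▓██████ 
      ░░░░░▒▒▒▒▒▓▓▓▓▓██████ 
      ░░░░░▒▒▒▒▒▓▓▓▓▓██████ 
      ░░░░░▒▒▒▒▒▓▓▓▓▓██████ 
      ░░░░░▒▒▒▒▒▓▓▓▓▓██████ 
      ░░░░░▒▒▒▒▒▓▓▓▓▓██████ 
      ░░░░░▒▒▒▒▒▓▓▓▓▓██████ 
      ░░░░░▒▒▒▒▒▓▓▓▓▓██████ 
      ░░░░░▒▒▒▒▒▓▓▓▓▓██████ 
                            
                            
                            
                            
                            
                            
                            


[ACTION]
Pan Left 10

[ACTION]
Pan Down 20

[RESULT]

                            
                            
                            
                            
                            
                            
                            
                            
                            
                            
                            
                            
                            
                            
                            
                            
                            
                            


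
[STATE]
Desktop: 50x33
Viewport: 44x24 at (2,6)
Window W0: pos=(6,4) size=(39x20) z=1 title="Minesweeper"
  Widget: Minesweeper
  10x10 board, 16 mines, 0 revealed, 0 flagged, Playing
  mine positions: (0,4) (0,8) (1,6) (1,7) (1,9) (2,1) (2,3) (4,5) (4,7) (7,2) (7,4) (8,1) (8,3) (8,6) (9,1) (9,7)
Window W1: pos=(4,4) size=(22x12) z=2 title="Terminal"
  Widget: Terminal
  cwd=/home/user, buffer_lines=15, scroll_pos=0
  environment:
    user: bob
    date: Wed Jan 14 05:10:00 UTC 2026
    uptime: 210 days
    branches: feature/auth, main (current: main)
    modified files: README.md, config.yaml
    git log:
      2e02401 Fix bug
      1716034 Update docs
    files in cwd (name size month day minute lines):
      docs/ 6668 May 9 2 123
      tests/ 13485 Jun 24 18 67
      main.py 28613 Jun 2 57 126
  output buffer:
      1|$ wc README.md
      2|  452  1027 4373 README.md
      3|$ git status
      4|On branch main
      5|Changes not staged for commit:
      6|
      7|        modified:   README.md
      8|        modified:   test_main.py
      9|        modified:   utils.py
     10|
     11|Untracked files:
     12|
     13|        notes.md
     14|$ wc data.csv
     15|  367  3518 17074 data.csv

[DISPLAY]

  ┠────────────────────┨──────────────────┨ 
  ┃$ wc README.md      ┃                  ┃ 
  ┃  452  1027 4373 REA┃                  ┃ 
  ┃$ git status        ┃                  ┃ 
  ┃On branch main      ┃                  ┃ 
  ┃Changes not staged f┃                  ┃ 
  ┃                    ┃                  ┃ 
  ┃        modified:   ┃                  ┃ 
  ┃        modified:   ┃                  ┃ 
  ┗━━━━━━━━━━━━━━━━━━━━┛                  ┃ 
    ┃■■■■■■■■■■                           ┃ 
    ┃                                     ┃ 
    ┃                                     ┃ 
    ┃                                     ┃ 
    ┃                                     ┃ 
    ┃                                     ┃ 
    ┃                                     ┃ 
    ┗━━━━━━━━━━━━━━━━━━━━━━━━━━━━━━━━━━━━━┛ 
                                            
                                            
                                            
                                            
                                            
                                            


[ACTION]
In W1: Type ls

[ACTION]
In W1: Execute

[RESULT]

  ┠────────────────────┨──────────────────┨ 
  ┃Untracked files:    ┃                  ┃ 
  ┃                    ┃                  ┃ 
  ┃        notes.md    ┃                  ┃ 
  ┃$ wc data.csv       ┃                  ┃ 
  ┃  367  3518 17074 da┃                  ┃ 
  ┃$ ls                ┃                  ┃ 
  ┃docs/  tests/  main.┃                  ┃ 
  ┃$ █                 ┃                  ┃ 
  ┗━━━━━━━━━━━━━━━━━━━━┛                  ┃ 
    ┃■■■■■■■■■■                           ┃ 
    ┃                                     ┃ 
    ┃                                     ┃ 
    ┃                                     ┃ 
    ┃                                     ┃ 
    ┃                                     ┃ 
    ┃                                     ┃ 
    ┗━━━━━━━━━━━━━━━━━━━━━━━━━━━━━━━━━━━━━┛ 
                                            
                                            
                                            
                                            
                                            
                                            


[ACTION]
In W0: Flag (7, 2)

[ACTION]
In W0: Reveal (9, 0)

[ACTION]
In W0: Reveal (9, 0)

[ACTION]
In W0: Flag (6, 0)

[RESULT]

  ┠────────────────────┨──────────────────┨ 
  ┃Untracked files:    ┃                  ┃ 
  ┃                    ┃                  ┃ 
  ┃        notes.md    ┃                  ┃ 
  ┃$ wc data.csv       ┃                  ┃ 
  ┃  367  3518 17074 da┃                  ┃ 
  ┃$ ls                ┃                  ┃ 
  ┃docs/  tests/  main.┃                  ┃ 
  ┃$ █                 ┃                  ┃ 
  ┗━━━━━━━━━━━━━━━━━━━━┛                  ┃ 
    ┃2■■■■■■■■■                           ┃ 
    ┃                                     ┃ 
    ┃                                     ┃ 
    ┃                                     ┃ 
    ┃                                     ┃ 
    ┃                                     ┃ 
    ┃                                     ┃ 
    ┗━━━━━━━━━━━━━━━━━━━━━━━━━━━━━━━━━━━━━┛ 
                                            
                                            
                                            
                                            
                                            
                                            


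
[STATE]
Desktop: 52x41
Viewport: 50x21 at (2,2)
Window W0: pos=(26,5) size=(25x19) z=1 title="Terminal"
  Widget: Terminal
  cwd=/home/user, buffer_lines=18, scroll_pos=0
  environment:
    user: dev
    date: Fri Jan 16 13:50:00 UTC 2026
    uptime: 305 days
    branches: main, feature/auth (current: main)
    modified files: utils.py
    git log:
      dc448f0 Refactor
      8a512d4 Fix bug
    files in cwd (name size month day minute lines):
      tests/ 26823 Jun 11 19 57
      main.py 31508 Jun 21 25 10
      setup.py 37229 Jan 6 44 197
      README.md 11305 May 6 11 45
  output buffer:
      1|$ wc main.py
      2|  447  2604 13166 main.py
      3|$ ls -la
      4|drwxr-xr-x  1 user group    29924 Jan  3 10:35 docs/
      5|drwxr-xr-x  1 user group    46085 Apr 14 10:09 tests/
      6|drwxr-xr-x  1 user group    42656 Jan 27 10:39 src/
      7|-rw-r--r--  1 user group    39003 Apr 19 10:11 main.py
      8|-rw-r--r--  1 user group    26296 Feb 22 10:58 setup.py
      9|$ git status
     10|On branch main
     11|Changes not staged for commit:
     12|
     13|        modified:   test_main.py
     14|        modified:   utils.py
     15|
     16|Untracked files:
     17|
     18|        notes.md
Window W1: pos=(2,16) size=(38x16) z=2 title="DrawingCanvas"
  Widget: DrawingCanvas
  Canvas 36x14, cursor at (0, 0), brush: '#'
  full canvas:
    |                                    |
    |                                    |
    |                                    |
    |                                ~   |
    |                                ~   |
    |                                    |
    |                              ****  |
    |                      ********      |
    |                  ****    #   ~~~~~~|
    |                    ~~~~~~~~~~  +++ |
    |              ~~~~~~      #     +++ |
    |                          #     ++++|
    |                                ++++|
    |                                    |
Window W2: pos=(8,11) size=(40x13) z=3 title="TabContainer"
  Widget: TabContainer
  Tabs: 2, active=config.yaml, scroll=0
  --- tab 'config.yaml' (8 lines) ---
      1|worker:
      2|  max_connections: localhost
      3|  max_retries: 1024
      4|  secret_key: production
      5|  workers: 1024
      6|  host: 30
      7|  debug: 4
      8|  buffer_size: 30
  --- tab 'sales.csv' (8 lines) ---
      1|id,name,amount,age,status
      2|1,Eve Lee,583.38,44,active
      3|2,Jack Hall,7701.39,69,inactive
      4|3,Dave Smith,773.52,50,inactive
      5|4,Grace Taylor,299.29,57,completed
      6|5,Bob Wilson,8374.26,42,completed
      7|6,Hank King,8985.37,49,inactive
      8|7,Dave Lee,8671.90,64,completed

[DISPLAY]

                                                  
                                                  
                                                  
                        ┏━━━━━━━━━━━━━━━━━━━━━━━┓ 
                        ┃ Terminal              ┃ 
                        ┠───────────────────────┨ 
                        ┃$ wc main.py           ┃ 
                        ┃  447  2604 13166 main.┃ 
                        ┃$ ls -la               ┃ 
      ┏━━━━━━━━━━━━━━━━━━━━━━━━━━━━━━━━━━━━━━┓ou┃ 
      ┃ TabContainer                         ┃ou┃ 
      ┠──────────────────────────────────────┨ou┃ 
      ┃[config.yaml]│ sales.csv              ┃ou┃ 
      ┃──────────────────────────────────────┃ou┃ 
┏━━━━━┃worker:                               ┃  ┃ 
┃ Draw┃  max_connections: localhost          ┃  ┃ 
┠─────┃  max_retries: 1024                   ┃r ┃ 
┃+    ┃  secret_key: production              ┃  ┃ 
┃     ┃  workers: 1024                       ┃es┃ 
┃     ┃  host: 30                            ┃ti┃ 
┃     ┃  debug: 4                            ┃  ┃ 


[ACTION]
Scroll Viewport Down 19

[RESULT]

┃     ┃  workers: 1024                       ┃es┃ 
┃     ┃  host: 30                            ┃ti┃ 
┃     ┃  debug: 4                            ┃  ┃ 
┃     ┗━━━━━━━━━━━━━━━━━━━━━━━━━━━━━━━━━━━━━━┛━━┛ 
┃                                    ┃            
┃                              ****  ┃            
┃                      ********      ┃            
┃                  ****    #   ~~~~~~┃            
┃                    ~~~~~~~~~~  +++ ┃            
┃              ~~~~~~      #     +++ ┃            
┃                          #     ++++┃            
┗━━━━━━━━━━━━━━━━━━━━━━━━━━━━━━━━━━━━┛            
                                                  
                                                  
                                                  
                                                  
                                                  
                                                  
                                                  
                                                  
                                                  


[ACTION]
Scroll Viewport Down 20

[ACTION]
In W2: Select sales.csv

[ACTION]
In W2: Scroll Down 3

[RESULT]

┃     ┃7,Dave Lee,8671.90,64,completed       ┃es┃ 
┃     ┃                                      ┃ti┃ 
┃     ┃                                      ┃  ┃ 
┃     ┗━━━━━━━━━━━━━━━━━━━━━━━━━━━━━━━━━━━━━━┛━━┛ 
┃                                    ┃            
┃                              ****  ┃            
┃                      ********      ┃            
┃                  ****    #   ~~~~~~┃            
┃                    ~~~~~~~~~~  +++ ┃            
┃              ~~~~~~      #     +++ ┃            
┃                          #     ++++┃            
┗━━━━━━━━━━━━━━━━━━━━━━━━━━━━━━━━━━━━┛            
                                                  
                                                  
                                                  
                                                  
                                                  
                                                  
                                                  
                                                  
                                                  


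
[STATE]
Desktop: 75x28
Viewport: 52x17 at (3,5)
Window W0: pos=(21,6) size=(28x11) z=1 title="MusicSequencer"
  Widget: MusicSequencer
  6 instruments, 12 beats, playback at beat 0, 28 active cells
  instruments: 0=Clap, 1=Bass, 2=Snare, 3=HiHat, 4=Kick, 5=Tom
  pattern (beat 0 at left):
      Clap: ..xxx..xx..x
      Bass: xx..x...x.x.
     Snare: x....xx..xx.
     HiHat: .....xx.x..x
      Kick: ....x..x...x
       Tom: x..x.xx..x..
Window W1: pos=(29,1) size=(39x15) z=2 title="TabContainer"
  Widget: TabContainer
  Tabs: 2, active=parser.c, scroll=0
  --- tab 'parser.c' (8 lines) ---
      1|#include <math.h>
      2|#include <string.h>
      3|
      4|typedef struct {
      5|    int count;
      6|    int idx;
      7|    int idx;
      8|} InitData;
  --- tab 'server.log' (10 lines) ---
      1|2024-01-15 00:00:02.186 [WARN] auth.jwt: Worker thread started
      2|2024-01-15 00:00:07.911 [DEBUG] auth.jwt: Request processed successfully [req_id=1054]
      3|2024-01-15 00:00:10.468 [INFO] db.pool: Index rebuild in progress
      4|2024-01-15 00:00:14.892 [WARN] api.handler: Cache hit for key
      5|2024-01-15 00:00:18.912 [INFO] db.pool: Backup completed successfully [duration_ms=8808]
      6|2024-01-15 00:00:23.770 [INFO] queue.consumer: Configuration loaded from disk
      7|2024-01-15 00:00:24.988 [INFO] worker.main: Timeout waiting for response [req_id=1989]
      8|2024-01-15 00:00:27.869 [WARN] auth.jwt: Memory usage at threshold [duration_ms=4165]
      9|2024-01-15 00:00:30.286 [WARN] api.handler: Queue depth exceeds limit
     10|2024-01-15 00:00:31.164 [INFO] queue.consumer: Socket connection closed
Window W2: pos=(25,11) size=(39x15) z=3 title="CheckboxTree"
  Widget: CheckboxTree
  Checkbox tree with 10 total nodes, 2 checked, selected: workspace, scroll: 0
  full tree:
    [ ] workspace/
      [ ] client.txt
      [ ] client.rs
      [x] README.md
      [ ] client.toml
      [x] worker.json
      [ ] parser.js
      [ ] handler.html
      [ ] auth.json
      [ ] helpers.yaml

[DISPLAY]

                          ┃─────────────────────────
                  ┏━━━━━━━┃#include <math.h>        
                  ┃ MusicS┃#include <string.h>      
                  ┠───────┃                         
                  ┃      ▼┃typedef struct {         
                  ┃  Clap·┃    int count;           
                  ┃  B┏━━━━━━━━━━━━━━━━━━━━━━━━━━━━━
                  ┃ Sn┃ CheckboxTree                
                  ┃ Hi┠─────────────────────────────
                  ┃  K┃>[-] workspace/              
                  ┃   ┃   [ ] client.txt            
                  ┗━━━┃   [ ] client.rs             
                      ┃   [x] README.md             
                      ┃   [ ] client.toml           
                      ┃   [x] worker.json           
                      ┃   [ ] parser.js             
                      ┃   [ ] handler.html          


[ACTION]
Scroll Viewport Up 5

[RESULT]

                                                    
                          ┏━━━━━━━━━━━━━━━━━━━━━━━━━
                          ┃ TabContainer            
                          ┠─────────────────────────
                          ┃[parser.c]│ server.log   
                          ┃─────────────────────────
                  ┏━━━━━━━┃#include <math.h>        
                  ┃ MusicS┃#include <string.h>      
                  ┠───────┃                         
                  ┃      ▼┃typedef struct {         
                  ┃  Clap·┃    int count;           
                  ┃  B┏━━━━━━━━━━━━━━━━━━━━━━━━━━━━━
                  ┃ Sn┃ CheckboxTree                
                  ┃ Hi┠─────────────────────────────
                  ┃  K┃>[-] workspace/              
                  ┃   ┃   [ ] client.txt            
                  ┗━━━┃   [ ] client.rs             


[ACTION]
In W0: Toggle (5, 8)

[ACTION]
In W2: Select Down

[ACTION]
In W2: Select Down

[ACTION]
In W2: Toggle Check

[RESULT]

                                                    
                          ┏━━━━━━━━━━━━━━━━━━━━━━━━━
                          ┃ TabContainer            
                          ┠─────────────────────────
                          ┃[parser.c]│ server.log   
                          ┃─────────────────────────
                  ┏━━━━━━━┃#include <math.h>        
                  ┃ MusicS┃#include <string.h>      
                  ┠───────┃                         
                  ┃      ▼┃typedef struct {         
                  ┃  Clap·┃    int count;           
                  ┃  B┏━━━━━━━━━━━━━━━━━━━━━━━━━━━━━
                  ┃ Sn┃ CheckboxTree                
                  ┃ Hi┠─────────────────────────────
                  ┃  K┃ [-] workspace/              
                  ┃   ┃   [ ] client.txt            
                  ┗━━━┃>  [x] client.rs             


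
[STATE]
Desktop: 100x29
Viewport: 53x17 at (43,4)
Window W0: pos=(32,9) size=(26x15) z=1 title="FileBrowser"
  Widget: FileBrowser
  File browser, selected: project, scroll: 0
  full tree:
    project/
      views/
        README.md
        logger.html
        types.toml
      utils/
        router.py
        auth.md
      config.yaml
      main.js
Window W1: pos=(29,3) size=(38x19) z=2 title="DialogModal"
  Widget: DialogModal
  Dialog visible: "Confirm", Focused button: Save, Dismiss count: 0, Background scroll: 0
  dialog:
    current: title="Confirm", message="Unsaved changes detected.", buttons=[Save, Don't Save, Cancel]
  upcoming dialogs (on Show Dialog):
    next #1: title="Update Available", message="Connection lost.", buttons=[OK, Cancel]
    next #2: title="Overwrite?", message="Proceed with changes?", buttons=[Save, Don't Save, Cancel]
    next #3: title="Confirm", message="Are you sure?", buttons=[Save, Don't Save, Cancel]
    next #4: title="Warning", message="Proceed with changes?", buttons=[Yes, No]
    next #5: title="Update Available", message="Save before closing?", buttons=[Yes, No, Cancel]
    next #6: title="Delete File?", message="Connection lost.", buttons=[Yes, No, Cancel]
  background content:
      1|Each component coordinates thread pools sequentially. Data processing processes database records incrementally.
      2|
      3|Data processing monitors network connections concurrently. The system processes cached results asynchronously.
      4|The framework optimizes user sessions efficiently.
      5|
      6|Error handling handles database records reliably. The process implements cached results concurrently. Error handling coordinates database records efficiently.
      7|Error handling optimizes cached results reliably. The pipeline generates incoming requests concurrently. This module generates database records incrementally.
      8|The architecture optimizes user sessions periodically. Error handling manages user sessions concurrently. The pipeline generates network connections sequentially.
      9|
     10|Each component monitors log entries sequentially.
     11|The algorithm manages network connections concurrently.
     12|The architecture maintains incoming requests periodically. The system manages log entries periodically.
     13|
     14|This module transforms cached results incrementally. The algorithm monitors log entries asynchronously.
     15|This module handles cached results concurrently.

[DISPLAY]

                       ┃                             
───────────────────────┨                             
t coordinates thread po┃                             
                       ┃                             
ng monitors network con┃                             
 optimizes user session┃                             
                       ┃                             
────────────────────┐co┃                             
 Confirm            │su┃                             
changes detected.   │ss┃                             
on't Save   Cancel  │  ┃                             
────────────────────┘s ┃                             
 manages network connec┃                             
ure maintains incoming ┃                             
                       ┃                             
ransforms cached result┃                             
andles cached results c┃                             


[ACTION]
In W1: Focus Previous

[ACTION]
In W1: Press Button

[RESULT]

                       ┃                             
───────────────────────┨                             
t coordinates thread po┃                             
                       ┃                             
ng monitors network con┃                             
 optimizes user session┃                             
                       ┃                             
g handles database reco┃                             
g optimizes cached resu┃                             
ure optimizes user sess┃                             
                       ┃                             
t monitors log entries ┃                             
 manages network connec┃                             
ure maintains incoming ┃                             
                       ┃                             
ransforms cached result┃                             
andles cached results c┃                             


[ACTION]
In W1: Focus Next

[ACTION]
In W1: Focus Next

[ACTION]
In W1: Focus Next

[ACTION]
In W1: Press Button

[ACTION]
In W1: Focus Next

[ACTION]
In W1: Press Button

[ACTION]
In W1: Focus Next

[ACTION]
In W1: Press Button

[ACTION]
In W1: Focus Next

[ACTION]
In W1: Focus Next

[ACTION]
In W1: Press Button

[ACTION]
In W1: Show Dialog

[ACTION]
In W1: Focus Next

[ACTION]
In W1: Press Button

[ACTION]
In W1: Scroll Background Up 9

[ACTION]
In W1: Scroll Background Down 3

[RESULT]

                       ┃                             
───────────────────────┨                             
 optimizes user session┃                             
                       ┃                             
g handles database reco┃                             
g optimizes cached resu┃                             
ure optimizes user sess┃                             
                       ┃                             
t monitors log entries ┃                             
 manages network connec┃                             
ure maintains incoming ┃                             
                       ┃                             
ransforms cached result┃                             
andles cached results c┃                             
                       ┃                             
                       ┃                             
                       ┃                             
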